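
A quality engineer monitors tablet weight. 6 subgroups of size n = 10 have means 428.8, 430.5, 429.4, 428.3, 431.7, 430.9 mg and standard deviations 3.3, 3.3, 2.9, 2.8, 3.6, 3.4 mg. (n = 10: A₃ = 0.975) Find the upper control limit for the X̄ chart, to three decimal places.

433.070

X̄̄ = (428.8 + 430.5 + 429.4 + 428.3 + 431.7 + 430.9) / 6 = 429.9333
s̄ = (3.3 + 3.3 + 2.9 + 2.8 + 3.6 + 3.4) / 6 = 3.2167
UCL = X̄̄ + A₃·s̄ = 429.9333 + 0.975 × 3.2167 = 433.0696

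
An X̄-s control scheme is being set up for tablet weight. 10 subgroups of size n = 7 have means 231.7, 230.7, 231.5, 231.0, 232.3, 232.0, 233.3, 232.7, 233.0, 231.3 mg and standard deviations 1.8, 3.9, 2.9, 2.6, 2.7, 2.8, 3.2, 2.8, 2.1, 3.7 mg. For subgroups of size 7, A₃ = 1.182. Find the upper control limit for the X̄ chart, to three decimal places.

X̄̄ = (231.7 + 230.7 + 231.5 + 231.0 + 232.3 + 232.0 + 233.3 + 232.7 + 233.0 + 231.3) / 10 = 231.9500
s̄ = (1.8 + 3.9 + 2.9 + 2.6 + 2.7 + 2.8 + 3.2 + 2.8 + 2.1 + 3.7) / 10 = 2.8500
UCL = X̄̄ + A₃·s̄ = 231.9500 + 1.182 × 2.8500 = 235.3187

235.319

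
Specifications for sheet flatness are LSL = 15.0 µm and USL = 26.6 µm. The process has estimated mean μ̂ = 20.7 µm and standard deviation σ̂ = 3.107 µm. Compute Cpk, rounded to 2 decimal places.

Cpu = (USL − μ̂) / (3σ̂) = (26.6 − 20.7) / (3 × 3.107) = 0.6330; Cpl = (μ̂ − LSL) / (3σ̂) = (20.7 − 15.0) / (3 × 3.107) = 0.6115; Cpk = min(Cpu, Cpl) = 0.6115

0.61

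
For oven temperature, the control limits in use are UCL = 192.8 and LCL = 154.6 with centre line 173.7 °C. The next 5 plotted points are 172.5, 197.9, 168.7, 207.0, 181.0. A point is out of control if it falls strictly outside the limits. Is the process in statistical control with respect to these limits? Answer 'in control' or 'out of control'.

out of control

Compare each point to [154.6, 192.8]: sample 2 = 197.9 > UCL; sample 4 = 207.0 > UCL.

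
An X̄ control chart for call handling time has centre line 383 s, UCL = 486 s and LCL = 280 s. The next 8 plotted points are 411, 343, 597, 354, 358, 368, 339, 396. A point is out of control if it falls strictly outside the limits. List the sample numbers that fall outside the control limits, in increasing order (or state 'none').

Compare each point to [280, 486]: sample 3 = 597 > UCL.

3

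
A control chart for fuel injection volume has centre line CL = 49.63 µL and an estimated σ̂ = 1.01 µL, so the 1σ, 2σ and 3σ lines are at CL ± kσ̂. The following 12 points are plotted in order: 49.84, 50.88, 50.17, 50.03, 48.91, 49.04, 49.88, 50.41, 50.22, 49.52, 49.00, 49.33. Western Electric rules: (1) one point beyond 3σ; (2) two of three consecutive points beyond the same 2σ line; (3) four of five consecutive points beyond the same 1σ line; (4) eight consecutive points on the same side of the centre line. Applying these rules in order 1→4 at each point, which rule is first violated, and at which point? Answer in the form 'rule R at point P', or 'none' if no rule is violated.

none

Zone of each point (C = within 1σ̂, B = 1σ̂–2σ̂, A = 2σ̂–3σ̂, * = beyond 3σ̂; sign = side of CL): 1:+C, 2:+B, 3:+C, 4:+C, 5:-C, 6:-C, 7:+C, 8:+C, 9:+C, 10:-C, 11:-C, 12:-C
No rule fires across all 12 points.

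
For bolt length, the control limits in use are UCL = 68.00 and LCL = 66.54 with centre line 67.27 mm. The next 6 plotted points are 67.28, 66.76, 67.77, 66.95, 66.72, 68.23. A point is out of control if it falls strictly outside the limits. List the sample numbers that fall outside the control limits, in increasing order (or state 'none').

Compare each point to [66.54, 68.00]: sample 6 = 68.23 > UCL.

6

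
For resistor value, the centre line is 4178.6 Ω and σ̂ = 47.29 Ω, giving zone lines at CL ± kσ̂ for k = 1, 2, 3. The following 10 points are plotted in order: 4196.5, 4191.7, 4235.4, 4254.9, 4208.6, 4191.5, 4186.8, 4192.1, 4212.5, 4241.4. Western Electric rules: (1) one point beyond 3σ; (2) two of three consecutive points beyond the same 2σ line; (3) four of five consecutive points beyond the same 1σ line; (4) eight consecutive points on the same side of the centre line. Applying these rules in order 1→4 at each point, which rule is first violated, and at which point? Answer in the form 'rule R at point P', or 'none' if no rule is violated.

rule 4 at point 8

Zone of each point (C = within 1σ̂, B = 1σ̂–2σ̂, A = 2σ̂–3σ̂, * = beyond 3σ̂; sign = side of CL): 1:+C, 2:+C, 3:+B, 4:+B, 5:+C, 6:+C, 7:+C, 8:+C, 9:+C, 10:+B
Rule 4 (eight consecutive points on the same side of the centre line) is satisfied at point 8.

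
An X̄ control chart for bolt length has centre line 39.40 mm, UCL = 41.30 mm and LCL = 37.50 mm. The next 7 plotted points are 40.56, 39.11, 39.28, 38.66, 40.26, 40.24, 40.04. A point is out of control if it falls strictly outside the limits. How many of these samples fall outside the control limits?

All 7 points lie within [37.50, 41.30].

0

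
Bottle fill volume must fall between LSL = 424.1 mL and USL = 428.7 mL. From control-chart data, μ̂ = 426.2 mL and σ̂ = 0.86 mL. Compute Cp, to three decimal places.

Cp = (USL − LSL) / (6σ̂) = (428.7 − 424.1) / (6 × 0.86) = 4.6000 / 5.1600 = 0.8915

0.891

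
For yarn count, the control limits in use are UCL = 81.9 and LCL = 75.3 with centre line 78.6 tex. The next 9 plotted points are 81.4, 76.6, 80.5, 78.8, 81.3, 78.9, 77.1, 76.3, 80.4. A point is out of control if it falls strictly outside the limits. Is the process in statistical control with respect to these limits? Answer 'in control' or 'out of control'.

in control

All 9 points lie within [75.3, 81.9].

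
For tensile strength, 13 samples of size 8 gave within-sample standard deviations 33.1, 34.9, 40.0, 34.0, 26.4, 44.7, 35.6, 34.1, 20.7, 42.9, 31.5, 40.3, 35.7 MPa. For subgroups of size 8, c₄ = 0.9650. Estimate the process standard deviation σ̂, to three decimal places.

36.182

s̄ = (33.1 + 34.9 + 40.0 + 34.0 + 26.4 + 44.7 + 35.6 + 34.1 + 20.7 + 42.9 + 31.5 + 40.3 + 35.7) / 13 = 34.9154
σ̂ = s̄ / c₄ = 34.9154 / 0.9650 = 36.1817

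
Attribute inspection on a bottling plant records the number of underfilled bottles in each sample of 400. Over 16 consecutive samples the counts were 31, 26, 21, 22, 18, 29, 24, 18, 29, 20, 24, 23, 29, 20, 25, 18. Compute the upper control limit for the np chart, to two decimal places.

37.69

p̄ = Σdᵢ / (k·n) = 377 / (16 × 400) = 0.05891
UCL = np̄ + 3·√(np̄(1−p̄)) = 23.5625 + 3 × √(23.5625×0.94109) = 23.5625 + 3 × 4.7090 = 37.6894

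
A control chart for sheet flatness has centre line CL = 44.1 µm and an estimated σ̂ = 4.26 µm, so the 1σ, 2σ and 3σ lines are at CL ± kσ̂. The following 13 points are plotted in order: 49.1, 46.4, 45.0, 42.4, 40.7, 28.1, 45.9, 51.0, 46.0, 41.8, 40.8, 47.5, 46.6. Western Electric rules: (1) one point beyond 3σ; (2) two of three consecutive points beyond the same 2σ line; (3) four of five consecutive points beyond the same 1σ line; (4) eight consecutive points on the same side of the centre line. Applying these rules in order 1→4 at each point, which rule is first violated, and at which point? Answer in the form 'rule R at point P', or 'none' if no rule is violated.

rule 1 at point 6

Zone of each point (C = within 1σ̂, B = 1σ̂–2σ̂, A = 2σ̂–3σ̂, * = beyond 3σ̂; sign = side of CL): 1:+B, 2:+C, 3:+C, 4:-C, 5:-C, 6:-*, 7:+C, 8:+B, 9:+C, 10:-C, 11:-C, 12:+C, 13:+C
Rule 1 (one point beyond the 3σ limits) is satisfied at point 6.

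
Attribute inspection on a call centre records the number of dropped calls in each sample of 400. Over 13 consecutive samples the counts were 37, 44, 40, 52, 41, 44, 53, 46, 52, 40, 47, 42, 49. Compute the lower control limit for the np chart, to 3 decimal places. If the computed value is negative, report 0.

26.167

p̄ = Σdᵢ / (k·n) = 587 / (13 × 400) = 0.11288
LCL = np̄ − 3·√(np̄(1−p̄)) = 45.1538 − 3 × 6.3290 = 26.1667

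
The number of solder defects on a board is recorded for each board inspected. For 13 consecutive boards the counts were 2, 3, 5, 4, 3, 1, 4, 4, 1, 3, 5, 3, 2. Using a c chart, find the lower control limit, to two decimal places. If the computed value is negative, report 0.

c̄ = (2 + 3 + 5 + 4 + 3 + 1 + 4 + 4 + 1 + 3 + 5 + 3 + 2) / 13 = 40 / 13 = 3.0769
LCL = c̄ − 3√c̄ = 3.0769 − 3 × 1.7541 = -2.1854 → 0 (cannot be negative)

0.00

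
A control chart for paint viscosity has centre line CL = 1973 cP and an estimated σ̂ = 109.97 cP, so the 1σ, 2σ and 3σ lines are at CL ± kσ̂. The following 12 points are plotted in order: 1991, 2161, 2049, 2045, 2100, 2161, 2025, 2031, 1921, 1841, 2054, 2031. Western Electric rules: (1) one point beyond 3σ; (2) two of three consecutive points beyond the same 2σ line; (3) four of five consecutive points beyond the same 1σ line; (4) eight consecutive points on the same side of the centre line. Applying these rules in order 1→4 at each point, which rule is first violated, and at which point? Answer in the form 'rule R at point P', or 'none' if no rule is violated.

rule 4 at point 8

Zone of each point (C = within 1σ̂, B = 1σ̂–2σ̂, A = 2σ̂–3σ̂, * = beyond 3σ̂; sign = side of CL): 1:+C, 2:+B, 3:+C, 4:+C, 5:+B, 6:+B, 7:+C, 8:+C, 9:-C, 10:-B, 11:+C, 12:+C
Rule 4 (eight consecutive points on the same side of the centre line) is satisfied at point 8.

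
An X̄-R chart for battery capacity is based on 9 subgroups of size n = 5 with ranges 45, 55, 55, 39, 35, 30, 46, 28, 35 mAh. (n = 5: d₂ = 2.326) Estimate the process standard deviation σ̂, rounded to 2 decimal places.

R̄ = (45 + 55 + 55 + 39 + 35 + 30 + 46 + 28 + 35) / 9 = 40.8889
σ̂ = R̄ / d₂ = 40.8889 / 2.326 = 17.5791

17.58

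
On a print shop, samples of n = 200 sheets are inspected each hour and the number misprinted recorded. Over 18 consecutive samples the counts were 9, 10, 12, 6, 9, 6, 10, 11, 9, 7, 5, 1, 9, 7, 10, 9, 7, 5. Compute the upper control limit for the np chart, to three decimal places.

16.147

p̄ = Σdᵢ / (k·n) = 142 / (18 × 200) = 0.03944
UCL = np̄ + 3·√(np̄(1−p̄)) = 7.8889 + 3 × √(7.8889×0.96056) = 7.8889 + 3 × 2.7528 = 16.1472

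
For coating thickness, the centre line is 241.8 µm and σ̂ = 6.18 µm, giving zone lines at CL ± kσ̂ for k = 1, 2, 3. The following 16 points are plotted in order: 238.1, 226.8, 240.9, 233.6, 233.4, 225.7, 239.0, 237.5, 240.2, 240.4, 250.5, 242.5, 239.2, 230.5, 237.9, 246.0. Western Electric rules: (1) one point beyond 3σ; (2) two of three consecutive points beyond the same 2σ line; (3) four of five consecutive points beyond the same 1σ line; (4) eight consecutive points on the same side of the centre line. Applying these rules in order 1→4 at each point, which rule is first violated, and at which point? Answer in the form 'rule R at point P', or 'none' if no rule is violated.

rule 3 at point 6

Zone of each point (C = within 1σ̂, B = 1σ̂–2σ̂, A = 2σ̂–3σ̂, * = beyond 3σ̂; sign = side of CL): 1:-C, 2:-A, 3:-C, 4:-B, 5:-B, 6:-A, 7:-C, 8:-C, 9:-C, 10:-C, 11:+B, 12:+C, 13:-C, 14:-B, 15:-C, 16:+C
Rule 3 (four of five consecutive points beyond the same 1σ limit) is satisfied at point 6.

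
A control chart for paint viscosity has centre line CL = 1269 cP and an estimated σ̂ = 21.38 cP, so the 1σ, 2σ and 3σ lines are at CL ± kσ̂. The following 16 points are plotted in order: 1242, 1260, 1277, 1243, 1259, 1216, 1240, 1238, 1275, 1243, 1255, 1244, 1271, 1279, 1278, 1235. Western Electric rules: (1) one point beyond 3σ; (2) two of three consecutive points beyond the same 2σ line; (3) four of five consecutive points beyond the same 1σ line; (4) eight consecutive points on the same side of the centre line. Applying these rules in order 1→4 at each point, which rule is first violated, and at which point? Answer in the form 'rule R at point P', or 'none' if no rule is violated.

Zone of each point (C = within 1σ̂, B = 1σ̂–2σ̂, A = 2σ̂–3σ̂, * = beyond 3σ̂; sign = side of CL): 1:-B, 2:-C, 3:+C, 4:-B, 5:-C, 6:-A, 7:-B, 8:-B, 9:+C, 10:-B, 11:-C, 12:-B, 13:+C, 14:+C, 15:+C, 16:-B
Rule 3 (four of five consecutive points beyond the same 1σ limit) is satisfied at point 8.

rule 3 at point 8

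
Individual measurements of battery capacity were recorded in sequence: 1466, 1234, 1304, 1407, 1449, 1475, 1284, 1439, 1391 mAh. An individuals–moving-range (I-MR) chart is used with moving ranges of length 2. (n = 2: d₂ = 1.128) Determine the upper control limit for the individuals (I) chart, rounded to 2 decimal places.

1671.45

X̄ = (1466 + 1234 + 1304 + 1407 + 1449 + 1475 + 1284 + 1439 + 1391) / 9 = 1383.2222
Moving ranges: 232, 70, 103, 42, 26, 191, 155, 48; M̄R̄ = 867.0000 / 8 = 108.3750
UCL = X̄ + 3·M̄R̄/d₂ = 1383.2222 + 3 × 108.3750 / 1.128 = 1671.4536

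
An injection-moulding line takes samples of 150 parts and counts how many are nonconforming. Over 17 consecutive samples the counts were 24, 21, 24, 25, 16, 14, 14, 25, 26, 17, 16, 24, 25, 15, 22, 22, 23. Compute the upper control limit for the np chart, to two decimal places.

33.45

p̄ = Σdᵢ / (k·n) = 353 / (17 × 150) = 0.13843
UCL = np̄ + 3·√(np̄(1−p̄)) = 20.7647 + 3 × √(20.7647×0.86157) = 20.7647 + 3 × 4.2297 = 33.4538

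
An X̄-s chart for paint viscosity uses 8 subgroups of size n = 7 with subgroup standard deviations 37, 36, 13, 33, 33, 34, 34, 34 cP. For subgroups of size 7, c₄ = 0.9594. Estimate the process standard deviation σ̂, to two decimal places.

s̄ = (37 + 36 + 13 + 33 + 33 + 34 + 34 + 34) / 8 = 31.7500
σ̂ = s̄ / c₄ = 31.7500 / 0.9594 = 33.0936

33.09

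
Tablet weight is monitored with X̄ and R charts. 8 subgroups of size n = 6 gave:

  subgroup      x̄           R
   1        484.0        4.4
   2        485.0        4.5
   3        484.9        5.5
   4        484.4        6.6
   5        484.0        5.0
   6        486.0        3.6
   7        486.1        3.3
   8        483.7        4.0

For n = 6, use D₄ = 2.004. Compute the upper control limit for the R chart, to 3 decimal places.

9.243

R̄ = (4.4 + 4.5 + 5.5 + 6.6 + 5.0 + 3.6 + 3.3 + 4.0) / 8 = 36.9000 / 8 = 4.6125
UCL_R = D₄·R̄ = 2.004 × 4.6125 = 9.2434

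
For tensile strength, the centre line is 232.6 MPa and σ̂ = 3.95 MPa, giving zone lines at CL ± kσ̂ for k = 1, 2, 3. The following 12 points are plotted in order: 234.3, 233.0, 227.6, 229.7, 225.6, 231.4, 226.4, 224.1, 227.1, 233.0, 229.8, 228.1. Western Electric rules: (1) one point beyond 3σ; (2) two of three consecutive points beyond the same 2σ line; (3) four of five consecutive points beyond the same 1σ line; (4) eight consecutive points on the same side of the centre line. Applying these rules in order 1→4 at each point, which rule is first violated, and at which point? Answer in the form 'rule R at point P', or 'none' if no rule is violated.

rule 3 at point 9

Zone of each point (C = within 1σ̂, B = 1σ̂–2σ̂, A = 2σ̂–3σ̂, * = beyond 3σ̂; sign = side of CL): 1:+C, 2:+C, 3:-B, 4:-C, 5:-B, 6:-C, 7:-B, 8:-A, 9:-B, 10:+C, 11:-C, 12:-B
Rule 3 (four of five consecutive points beyond the same 1σ limit) is satisfied at point 9.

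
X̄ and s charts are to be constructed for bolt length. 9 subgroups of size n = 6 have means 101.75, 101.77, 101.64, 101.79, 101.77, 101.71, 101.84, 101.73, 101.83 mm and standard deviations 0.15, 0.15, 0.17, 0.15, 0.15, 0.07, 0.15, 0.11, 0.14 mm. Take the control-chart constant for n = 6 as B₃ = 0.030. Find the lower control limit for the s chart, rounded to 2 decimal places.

0.00

s̄ = (0.15 + 0.15 + 0.17 + 0.15 + 0.15 + 0.07 + 0.15 + 0.11 + 0.14) / 9 = 0.1378
LCL_s = B₃·s̄ = 0.030 × 0.1378 = 0.0041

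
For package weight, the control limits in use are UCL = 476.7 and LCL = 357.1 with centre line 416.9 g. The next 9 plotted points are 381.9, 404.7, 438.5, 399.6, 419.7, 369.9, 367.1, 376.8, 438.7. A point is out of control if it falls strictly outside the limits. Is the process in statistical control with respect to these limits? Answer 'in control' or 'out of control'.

in control

All 9 points lie within [357.1, 476.7].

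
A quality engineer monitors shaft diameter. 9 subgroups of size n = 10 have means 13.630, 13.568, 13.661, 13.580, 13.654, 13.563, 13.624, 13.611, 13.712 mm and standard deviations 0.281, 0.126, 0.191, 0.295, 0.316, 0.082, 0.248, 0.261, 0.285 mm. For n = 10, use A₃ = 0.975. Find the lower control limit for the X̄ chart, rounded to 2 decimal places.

13.40

X̄̄ = (13.630 + 13.568 + 13.661 + 13.580 + 13.654 + 13.563 + 13.624 + 13.611 + 13.712) / 9 = 13.6226
s̄ = (0.281 + 0.126 + 0.191 + 0.295 + 0.316 + 0.082 + 0.248 + 0.261 + 0.285) / 9 = 0.2317
LCL = X̄̄ − A₃·s̄ = 13.6226 − 0.975 × 0.2317 = 13.3967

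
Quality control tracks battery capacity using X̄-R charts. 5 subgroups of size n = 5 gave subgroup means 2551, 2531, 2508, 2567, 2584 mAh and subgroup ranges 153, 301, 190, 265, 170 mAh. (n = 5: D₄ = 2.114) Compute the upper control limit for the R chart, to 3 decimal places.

R̄ = (153 + 301 + 190 + 265 + 170) / 5 = 1079.0000 / 5 = 215.8000
UCL_R = D₄·R̄ = 2.114 × 215.8000 = 456.2012

456.201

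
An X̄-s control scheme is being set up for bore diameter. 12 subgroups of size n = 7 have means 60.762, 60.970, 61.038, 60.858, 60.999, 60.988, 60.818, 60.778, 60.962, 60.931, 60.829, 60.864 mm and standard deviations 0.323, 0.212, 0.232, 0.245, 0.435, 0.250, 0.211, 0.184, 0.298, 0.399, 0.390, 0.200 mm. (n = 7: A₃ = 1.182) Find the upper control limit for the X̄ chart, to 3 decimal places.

61.233

X̄̄ = (60.762 + 60.970 + 61.038 + 60.858 + 60.999 + 60.988 + 60.818 + 60.778 + 60.962 + 60.931 + 60.829 + 60.864) / 12 = 60.8998
s̄ = (0.323 + 0.212 + 0.232 + 0.245 + 0.435 + 0.250 + 0.211 + 0.184 + 0.298 + 0.399 + 0.390 + 0.200) / 12 = 0.2816
UCL = X̄̄ + A₃·s̄ = 60.8998 + 1.182 × 0.2816 = 61.2326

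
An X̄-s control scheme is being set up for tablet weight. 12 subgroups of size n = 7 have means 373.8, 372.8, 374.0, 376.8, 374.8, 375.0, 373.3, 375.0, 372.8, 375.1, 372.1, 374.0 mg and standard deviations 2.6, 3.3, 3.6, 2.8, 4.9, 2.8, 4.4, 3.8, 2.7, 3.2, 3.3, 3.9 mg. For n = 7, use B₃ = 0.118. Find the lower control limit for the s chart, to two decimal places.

s̄ = (2.6 + 3.3 + 3.6 + 2.8 + 4.9 + 2.8 + 4.4 + 3.8 + 2.7 + 3.2 + 3.3 + 3.9) / 12 = 3.4417
LCL_s = B₃·s̄ = 0.118 × 3.4417 = 0.4061

0.41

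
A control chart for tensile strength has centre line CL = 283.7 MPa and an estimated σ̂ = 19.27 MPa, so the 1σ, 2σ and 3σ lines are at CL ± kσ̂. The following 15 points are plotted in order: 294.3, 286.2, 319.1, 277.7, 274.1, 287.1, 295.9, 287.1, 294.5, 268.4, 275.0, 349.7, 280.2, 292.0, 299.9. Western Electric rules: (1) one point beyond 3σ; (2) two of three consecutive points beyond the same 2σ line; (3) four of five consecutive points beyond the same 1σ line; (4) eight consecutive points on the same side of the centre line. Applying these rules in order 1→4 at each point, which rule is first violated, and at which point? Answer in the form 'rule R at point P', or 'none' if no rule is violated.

rule 1 at point 12

Zone of each point (C = within 1σ̂, B = 1σ̂–2σ̂, A = 2σ̂–3σ̂, * = beyond 3σ̂; sign = side of CL): 1:+C, 2:+C, 3:+B, 4:-C, 5:-C, 6:+C, 7:+C, 8:+C, 9:+C, 10:-C, 11:-C, 12:+*, 13:-C, 14:+C, 15:+C
Rule 1 (one point beyond the 3σ limits) is satisfied at point 12.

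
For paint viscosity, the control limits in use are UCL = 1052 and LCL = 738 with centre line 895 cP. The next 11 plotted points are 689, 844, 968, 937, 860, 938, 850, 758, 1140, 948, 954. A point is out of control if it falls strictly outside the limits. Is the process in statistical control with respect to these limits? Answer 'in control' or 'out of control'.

Compare each point to [738, 1052]: sample 1 = 689 < LCL; sample 9 = 1140 > UCL.

out of control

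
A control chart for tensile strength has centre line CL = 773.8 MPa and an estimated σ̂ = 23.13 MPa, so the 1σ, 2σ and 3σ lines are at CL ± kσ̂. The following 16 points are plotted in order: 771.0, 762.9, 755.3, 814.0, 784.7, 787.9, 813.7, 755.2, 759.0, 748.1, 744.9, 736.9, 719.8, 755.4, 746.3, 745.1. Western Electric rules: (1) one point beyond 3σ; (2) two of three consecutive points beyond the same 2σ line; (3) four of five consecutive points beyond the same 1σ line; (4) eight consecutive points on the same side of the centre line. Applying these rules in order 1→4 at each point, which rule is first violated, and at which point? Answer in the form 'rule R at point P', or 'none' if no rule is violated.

rule 3 at point 13

Zone of each point (C = within 1σ̂, B = 1σ̂–2σ̂, A = 2σ̂–3σ̂, * = beyond 3σ̂; sign = side of CL): 1:-C, 2:-C, 3:-C, 4:+B, 5:+C, 6:+C, 7:+B, 8:-C, 9:-C, 10:-B, 11:-B, 12:-B, 13:-A, 14:-C, 15:-B, 16:-B
Rule 3 (four of five consecutive points beyond the same 1σ limit) is satisfied at point 13.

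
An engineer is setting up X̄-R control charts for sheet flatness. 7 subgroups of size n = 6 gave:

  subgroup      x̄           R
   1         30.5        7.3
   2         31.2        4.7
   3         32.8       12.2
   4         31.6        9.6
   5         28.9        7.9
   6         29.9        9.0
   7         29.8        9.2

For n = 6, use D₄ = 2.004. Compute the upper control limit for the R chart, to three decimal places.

17.149

R̄ = (7.3 + 4.7 + 12.2 + 9.6 + 7.9 + 9.0 + 9.2) / 7 = 59.9000 / 7 = 8.5571
UCL_R = D₄·R̄ = 2.004 × 8.5571 = 17.1485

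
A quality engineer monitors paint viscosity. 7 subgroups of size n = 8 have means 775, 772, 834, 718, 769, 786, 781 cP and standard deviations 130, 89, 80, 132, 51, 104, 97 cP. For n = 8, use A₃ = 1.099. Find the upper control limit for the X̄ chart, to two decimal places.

X̄̄ = (775 + 772 + 834 + 718 + 769 + 786 + 781) / 7 = 776.4286
s̄ = (130 + 89 + 80 + 132 + 51 + 104 + 97) / 7 = 97.5714
UCL = X̄̄ + A₃·s̄ = 776.4286 + 1.099 × 97.5714 = 883.6596

883.66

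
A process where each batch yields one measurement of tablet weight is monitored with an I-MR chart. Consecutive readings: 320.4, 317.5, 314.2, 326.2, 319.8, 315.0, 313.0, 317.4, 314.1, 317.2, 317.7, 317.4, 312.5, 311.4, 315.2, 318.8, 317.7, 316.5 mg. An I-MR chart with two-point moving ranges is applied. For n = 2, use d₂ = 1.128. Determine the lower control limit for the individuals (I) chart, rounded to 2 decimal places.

X̄ = (320.4 + 317.5 + 314.2 + 326.2 + 319.8 + 315.0 + 313.0 + 317.4 + 314.1 + 317.2 + 317.7 + 317.4 + 312.5 + 311.4 + 315.2 + 318.8 + 317.7 + 316.5) / 18 = 316.7778
Moving ranges: 2.9, 3.3, 12.0, 6.4, 4.8, 2.0, 4.4, 3.3, 3.1, 0.5, 0.3, 4.9, 1.1, 3.8, 3.6, 1.1, 1.2; M̄R̄ = 58.7000 / 17 = 3.4529
LCL = X̄ − 3·M̄R̄/d₂ = 316.7778 − 3 × 3.4529 / 1.128 = 307.5944

307.59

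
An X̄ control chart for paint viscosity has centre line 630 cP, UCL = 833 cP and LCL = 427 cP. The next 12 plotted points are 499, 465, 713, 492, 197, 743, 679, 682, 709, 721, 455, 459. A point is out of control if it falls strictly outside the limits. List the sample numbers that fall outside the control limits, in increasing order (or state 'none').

Compare each point to [427, 833]: sample 5 = 197 < LCL.

5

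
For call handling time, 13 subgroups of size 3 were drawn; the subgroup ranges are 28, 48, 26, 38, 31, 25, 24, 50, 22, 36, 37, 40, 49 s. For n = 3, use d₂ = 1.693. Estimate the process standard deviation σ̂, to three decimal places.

20.628

R̄ = (28 + 48 + 26 + 38 + 31 + 25 + 24 + 50 + 22 + 36 + 37 + 40 + 49) / 13 = 34.9231
σ̂ = R̄ / d₂ = 34.9231 / 1.693 = 20.6279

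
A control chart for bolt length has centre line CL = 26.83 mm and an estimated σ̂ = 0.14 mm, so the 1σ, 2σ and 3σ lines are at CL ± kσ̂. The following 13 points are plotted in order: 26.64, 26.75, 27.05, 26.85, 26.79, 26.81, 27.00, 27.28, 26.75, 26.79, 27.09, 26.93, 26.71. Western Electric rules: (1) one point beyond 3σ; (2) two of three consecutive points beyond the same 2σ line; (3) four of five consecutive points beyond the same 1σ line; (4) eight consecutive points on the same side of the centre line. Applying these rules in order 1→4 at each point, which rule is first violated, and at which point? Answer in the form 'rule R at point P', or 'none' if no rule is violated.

Zone of each point (C = within 1σ̂, B = 1σ̂–2σ̂, A = 2σ̂–3σ̂, * = beyond 3σ̂; sign = side of CL): 1:-B, 2:-C, 3:+B, 4:+C, 5:-C, 6:-C, 7:+B, 8:+*, 9:-C, 10:-C, 11:+B, 12:+C, 13:-C
Rule 1 (one point beyond the 3σ limits) is satisfied at point 8.

rule 1 at point 8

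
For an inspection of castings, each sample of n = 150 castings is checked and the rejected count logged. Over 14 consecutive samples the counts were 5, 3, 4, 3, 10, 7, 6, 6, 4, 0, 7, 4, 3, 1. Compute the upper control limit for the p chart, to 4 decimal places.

0.0718

p̄ = Σdᵢ / (k·n) = 63 / (14 × 150) = 0.03000
UCL = p̄ + 3·√(p̄(1−p̄)/n) = 0.03000 + 3 × √(0.03000×0.97000/150) = 0.03000 + 3 × 0.01393 = 0.07179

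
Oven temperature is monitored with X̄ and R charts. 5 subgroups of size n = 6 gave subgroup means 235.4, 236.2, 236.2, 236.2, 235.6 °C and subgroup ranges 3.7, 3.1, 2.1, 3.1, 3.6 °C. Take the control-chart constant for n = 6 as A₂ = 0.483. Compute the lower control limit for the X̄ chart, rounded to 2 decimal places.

234.41

X̄̄ = (235.4 + 236.2 + 236.2 + 236.2 + 235.6) / 5 = 1179.6000 / 5 = 235.9200
R̄ = (3.7 + 3.1 + 2.1 + 3.1 + 3.6) / 5 = 15.6000 / 5 = 3.1200
LCL = X̄̄ − A₂·R̄ = 235.9200 − 0.483 × 3.1200 = 234.4130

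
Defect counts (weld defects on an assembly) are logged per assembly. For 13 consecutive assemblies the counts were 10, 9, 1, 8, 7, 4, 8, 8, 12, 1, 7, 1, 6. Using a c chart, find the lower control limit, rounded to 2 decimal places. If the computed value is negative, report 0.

c̄ = (10 + 9 + 1 + 8 + 7 + 4 + 8 + 8 + 12 + 1 + 7 + 1 + 6) / 13 = 82 / 13 = 6.3077
LCL = c̄ − 3√c̄ = 6.3077 − 3 × 2.5115 = -1.2268 → 0 (cannot be negative)

0.00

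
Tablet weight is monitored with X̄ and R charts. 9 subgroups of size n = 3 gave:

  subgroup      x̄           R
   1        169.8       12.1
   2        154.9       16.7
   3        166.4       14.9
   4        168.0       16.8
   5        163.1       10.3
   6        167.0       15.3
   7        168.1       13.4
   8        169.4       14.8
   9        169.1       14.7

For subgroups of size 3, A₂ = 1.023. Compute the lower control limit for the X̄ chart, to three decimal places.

X̄̄ = (169.8 + 154.9 + 166.4 + 168.0 + 163.1 + 167.0 + 168.1 + 169.4 + 169.1) / 9 = 1495.8000 / 9 = 166.2000
R̄ = (12.1 + 16.7 + 14.9 + 16.8 + 10.3 + 15.3 + 13.4 + 14.8 + 14.7) / 9 = 129.0000 / 9 = 14.3333
LCL = X̄̄ − A₂·R̄ = 166.2000 − 1.023 × 14.3333 = 151.5370

151.537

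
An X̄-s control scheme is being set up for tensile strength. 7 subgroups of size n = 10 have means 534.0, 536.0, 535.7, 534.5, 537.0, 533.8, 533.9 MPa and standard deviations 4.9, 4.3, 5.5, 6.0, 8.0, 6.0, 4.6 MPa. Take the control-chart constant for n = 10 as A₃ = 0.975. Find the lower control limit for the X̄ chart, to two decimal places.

X̄̄ = (534.0 + 536.0 + 535.7 + 534.5 + 537.0 + 533.8 + 533.9) / 7 = 534.9857
s̄ = (4.9 + 4.3 + 5.5 + 6.0 + 8.0 + 6.0 + 4.6) / 7 = 5.6143
LCL = X̄̄ − A₃·s̄ = 534.9857 − 0.975 × 5.6143 = 529.5118

529.51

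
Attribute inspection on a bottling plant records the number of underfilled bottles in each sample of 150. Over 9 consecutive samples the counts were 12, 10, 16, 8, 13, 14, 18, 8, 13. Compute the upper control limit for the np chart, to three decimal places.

22.579

p̄ = Σdᵢ / (k·n) = 112 / (9 × 150) = 0.08296
UCL = np̄ + 3·√(np̄(1−p̄)) = 12.4444 + 3 × √(12.4444×0.91704) = 12.4444 + 3 × 3.3782 = 22.5789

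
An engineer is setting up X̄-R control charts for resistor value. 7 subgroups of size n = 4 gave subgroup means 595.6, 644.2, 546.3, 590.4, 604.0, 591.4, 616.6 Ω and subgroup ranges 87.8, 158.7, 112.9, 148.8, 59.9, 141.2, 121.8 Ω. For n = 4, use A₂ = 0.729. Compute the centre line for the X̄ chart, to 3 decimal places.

X̄̄ = (595.6 + 644.2 + 546.3 + 590.4 + 604.0 + 591.4 + 616.6) / 7 = 4188.5000 / 7 = 598.3571
CL = X̄̄ = 598.3571

598.357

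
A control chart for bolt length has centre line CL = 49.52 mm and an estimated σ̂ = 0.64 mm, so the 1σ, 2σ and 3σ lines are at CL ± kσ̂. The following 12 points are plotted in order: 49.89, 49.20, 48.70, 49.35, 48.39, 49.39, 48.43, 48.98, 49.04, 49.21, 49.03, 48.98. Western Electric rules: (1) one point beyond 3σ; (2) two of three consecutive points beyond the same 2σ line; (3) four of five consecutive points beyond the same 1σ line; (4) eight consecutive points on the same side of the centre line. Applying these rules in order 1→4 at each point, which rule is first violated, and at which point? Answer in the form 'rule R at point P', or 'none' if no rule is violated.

Zone of each point (C = within 1σ̂, B = 1σ̂–2σ̂, A = 2σ̂–3σ̂, * = beyond 3σ̂; sign = side of CL): 1:+C, 2:-C, 3:-B, 4:-C, 5:-B, 6:-C, 7:-B, 8:-C, 9:-C, 10:-C, 11:-C, 12:-C
Rule 4 (eight consecutive points on the same side of the centre line) is satisfied at point 9.

rule 4 at point 9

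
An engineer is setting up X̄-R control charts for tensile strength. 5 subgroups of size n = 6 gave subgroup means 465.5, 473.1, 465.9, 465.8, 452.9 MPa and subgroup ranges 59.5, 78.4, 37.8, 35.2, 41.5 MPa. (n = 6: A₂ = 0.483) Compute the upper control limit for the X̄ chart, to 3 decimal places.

X̄̄ = (465.5 + 473.1 + 465.9 + 465.8 + 452.9) / 5 = 2323.2000 / 5 = 464.6400
R̄ = (59.5 + 78.4 + 37.8 + 35.2 + 41.5) / 5 = 252.4000 / 5 = 50.4800
UCL = X̄̄ + A₂·R̄ = 464.6400 + 0.483 × 50.4800 = 489.0218

489.022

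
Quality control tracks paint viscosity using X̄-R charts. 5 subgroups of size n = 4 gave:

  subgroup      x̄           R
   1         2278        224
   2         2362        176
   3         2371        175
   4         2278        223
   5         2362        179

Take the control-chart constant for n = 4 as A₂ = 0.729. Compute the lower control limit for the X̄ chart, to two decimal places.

X̄̄ = (2278 + 2362 + 2371 + 2278 + 2362) / 5 = 11651.0000 / 5 = 2330.2000
R̄ = (224 + 176 + 175 + 223 + 179) / 5 = 977.0000 / 5 = 195.4000
LCL = X̄̄ − A₂·R̄ = 2330.2000 − 0.729 × 195.4000 = 2187.7534

2187.75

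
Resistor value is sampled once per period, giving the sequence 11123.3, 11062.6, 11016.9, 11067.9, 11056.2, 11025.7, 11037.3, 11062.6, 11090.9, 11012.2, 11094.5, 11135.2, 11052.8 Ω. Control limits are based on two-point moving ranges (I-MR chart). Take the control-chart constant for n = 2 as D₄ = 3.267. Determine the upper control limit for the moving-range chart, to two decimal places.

149.44

Moving ranges: 60.7, 45.7, 51.0, 11.7, 30.5, 11.6, 25.3, 28.3, 78.7, 82.3, 40.7, 82.4; M̄R̄ = 548.9000 / 12 = 45.7417
UCL_MR = D₄·M̄R̄ = 3.267 × 45.7417 = 149.4380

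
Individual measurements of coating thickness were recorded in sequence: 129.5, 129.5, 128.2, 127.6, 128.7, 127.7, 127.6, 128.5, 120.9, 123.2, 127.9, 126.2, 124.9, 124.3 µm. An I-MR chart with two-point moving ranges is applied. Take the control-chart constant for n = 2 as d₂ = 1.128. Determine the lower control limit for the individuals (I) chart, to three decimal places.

122.018

X̄ = (129.5 + 129.5 + 128.2 + 127.6 + 128.7 + 127.7 + 127.6 + 128.5 + 120.9 + 123.2 + 127.9 + 126.2 + 124.9 + 124.3) / 14 = 126.7643
Moving ranges: 0.0, 1.3, 0.6, 1.1, 1.0, 0.1, 0.9, 7.6, 2.3, 4.7, 1.7, 1.3, 0.6; M̄R̄ = 23.2000 / 13 = 1.7846
LCL = X̄ − 3·M̄R̄/d₂ = 126.7643 − 3 × 1.7846 / 1.128 = 122.0180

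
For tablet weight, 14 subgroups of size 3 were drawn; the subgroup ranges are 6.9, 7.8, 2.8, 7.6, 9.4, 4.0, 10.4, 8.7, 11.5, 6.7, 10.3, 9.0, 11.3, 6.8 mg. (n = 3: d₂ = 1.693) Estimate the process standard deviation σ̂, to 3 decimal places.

4.776

R̄ = (6.9 + 7.8 + 2.8 + 7.6 + 9.4 + 4.0 + 10.4 + 8.7 + 11.5 + 6.7 + 10.3 + 9.0 + 11.3 + 6.8) / 14 = 8.0857
σ̂ = R̄ / d₂ = 8.0857 / 1.693 = 4.7760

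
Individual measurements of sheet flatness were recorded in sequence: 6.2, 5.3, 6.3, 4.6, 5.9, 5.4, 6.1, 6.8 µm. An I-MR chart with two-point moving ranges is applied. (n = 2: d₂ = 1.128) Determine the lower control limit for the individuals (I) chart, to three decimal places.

3.241

X̄ = (6.2 + 5.3 + 6.3 + 4.6 + 5.9 + 5.4 + 6.1 + 6.8) / 8 = 5.8250
Moving ranges: 0.9, 1.0, 1.7, 1.3, 0.5, 0.7, 0.7; M̄R̄ = 6.8000 / 7 = 0.9714
LCL = X̄ − 3·M̄R̄/d₂ = 5.8250 − 3 × 0.9714 / 1.128 = 3.2414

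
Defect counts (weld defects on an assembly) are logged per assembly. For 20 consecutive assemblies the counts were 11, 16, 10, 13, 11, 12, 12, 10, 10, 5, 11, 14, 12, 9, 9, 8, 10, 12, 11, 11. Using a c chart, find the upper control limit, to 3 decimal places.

c̄ = (11 + 16 + 10 + 13 + 11 + 12 + 12 + 10 + 10 + 5 + 11 + 14 + 12 + 9 + 9 + 8 + 10 + 12 + 11 + 11) / 20 = 217 / 20 = 10.8500
UCL = c̄ + 3√c̄ = 10.8500 + 3 × √10.8500 = 10.8500 + 3 × 3.2939 = 20.7318

20.732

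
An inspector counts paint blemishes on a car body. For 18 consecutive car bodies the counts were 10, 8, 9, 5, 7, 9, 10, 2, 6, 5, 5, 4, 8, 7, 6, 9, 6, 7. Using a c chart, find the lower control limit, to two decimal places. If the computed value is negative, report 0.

0.00

c̄ = (10 + 8 + 9 + 5 + 7 + 9 + 10 + 2 + 6 + 5 + 5 + 4 + 8 + 7 + 6 + 9 + 6 + 7) / 18 = 123 / 18 = 6.8333
LCL = c̄ − 3√c̄ = 6.8333 − 3 × 2.6141 = -1.0089 → 0 (cannot be negative)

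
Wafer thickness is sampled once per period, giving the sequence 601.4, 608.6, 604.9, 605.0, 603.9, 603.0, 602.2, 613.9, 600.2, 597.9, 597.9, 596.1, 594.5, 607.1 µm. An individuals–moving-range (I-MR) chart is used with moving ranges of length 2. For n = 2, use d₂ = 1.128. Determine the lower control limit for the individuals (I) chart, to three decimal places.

X̄ = (601.4 + 608.6 + 604.9 + 605.0 + 603.9 + 603.0 + 602.2 + 613.9 + 600.2 + 597.9 + 597.9 + 596.1 + 594.5 + 607.1) / 14 = 602.6143
Moving ranges: 7.2, 3.7, 0.1, 1.1, 0.9, 0.8, 11.7, 13.7, 2.3, 0.0, 1.8, 1.6, 12.6; M̄R̄ = 57.5000 / 13 = 4.4231
LCL = X̄ − 3·M̄R̄/d₂ = 602.6143 − 3 × 4.4231 / 1.128 = 590.8508

590.851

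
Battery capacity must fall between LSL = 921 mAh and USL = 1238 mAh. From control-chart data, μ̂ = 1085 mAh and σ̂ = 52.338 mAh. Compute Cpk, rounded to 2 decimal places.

0.97

Cpu = (USL − μ̂) / (3σ̂) = (1238 − 1085) / (3 × 52.338) = 0.9744; Cpl = (μ̂ − LSL) / (3σ̂) = (1085 − 921) / (3 × 52.338) = 1.0445; Cpk = min(Cpu, Cpl) = 0.9744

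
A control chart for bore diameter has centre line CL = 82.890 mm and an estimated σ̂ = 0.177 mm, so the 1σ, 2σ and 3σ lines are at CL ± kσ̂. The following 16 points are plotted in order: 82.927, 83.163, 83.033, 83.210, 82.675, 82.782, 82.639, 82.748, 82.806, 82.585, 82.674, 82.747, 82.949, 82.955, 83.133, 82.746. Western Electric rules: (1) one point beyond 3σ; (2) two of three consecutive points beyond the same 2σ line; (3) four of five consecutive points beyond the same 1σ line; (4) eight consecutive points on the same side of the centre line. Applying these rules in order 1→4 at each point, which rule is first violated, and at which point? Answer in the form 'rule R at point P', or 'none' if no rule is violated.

Zone of each point (C = within 1σ̂, B = 1σ̂–2σ̂, A = 2σ̂–3σ̂, * = beyond 3σ̂; sign = side of CL): 1:+C, 2:+B, 3:+C, 4:+B, 5:-B, 6:-C, 7:-B, 8:-C, 9:-C, 10:-B, 11:-B, 12:-C, 13:+C, 14:+C, 15:+B, 16:-C
Rule 4 (eight consecutive points on the same side of the centre line) is satisfied at point 12.

rule 4 at point 12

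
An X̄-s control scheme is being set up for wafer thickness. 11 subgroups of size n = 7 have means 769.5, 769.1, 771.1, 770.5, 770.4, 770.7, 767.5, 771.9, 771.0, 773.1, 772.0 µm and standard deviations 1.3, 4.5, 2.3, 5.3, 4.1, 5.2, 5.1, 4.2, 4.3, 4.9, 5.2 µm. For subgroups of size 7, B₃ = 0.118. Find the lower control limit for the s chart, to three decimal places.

s̄ = (1.3 + 4.5 + 2.3 + 5.3 + 4.1 + 5.2 + 5.1 + 4.2 + 4.3 + 4.9 + 5.2) / 11 = 4.2182
LCL_s = B₃·s̄ = 0.118 × 4.2182 = 0.4977

0.498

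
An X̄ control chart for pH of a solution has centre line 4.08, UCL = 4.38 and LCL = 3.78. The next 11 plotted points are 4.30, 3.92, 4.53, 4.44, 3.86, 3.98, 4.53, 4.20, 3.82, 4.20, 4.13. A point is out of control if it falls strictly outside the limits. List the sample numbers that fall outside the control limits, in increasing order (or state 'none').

Compare each point to [3.78, 4.38]: sample 3 = 4.53 > UCL; sample 4 = 4.44 > UCL; sample 7 = 4.53 > UCL.

3, 4, 7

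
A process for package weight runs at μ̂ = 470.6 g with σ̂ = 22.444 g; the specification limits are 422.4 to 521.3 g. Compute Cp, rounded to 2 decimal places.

Cp = (USL − LSL) / (6σ̂) = (521.3 − 422.4) / (6 × 22.444) = 98.9000 / 134.6640 = 0.7344

0.73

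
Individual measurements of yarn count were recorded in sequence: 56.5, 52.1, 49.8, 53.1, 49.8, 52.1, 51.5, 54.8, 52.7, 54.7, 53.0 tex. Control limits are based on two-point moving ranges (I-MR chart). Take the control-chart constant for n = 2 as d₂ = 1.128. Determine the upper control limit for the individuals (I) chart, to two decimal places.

X̄ = (56.5 + 52.1 + 49.8 + 53.1 + 49.8 + 52.1 + 51.5 + 54.8 + 52.7 + 54.7 + 53.0) / 11 = 52.7364
Moving ranges: 4.4, 2.3, 3.3, 3.3, 2.3, 0.6, 3.3, 2.1, 2.0, 1.7; M̄R̄ = 25.3000 / 10 = 2.5300
UCL = X̄ + 3·M̄R̄/d₂ = 52.7364 + 3 × 2.5300 / 1.128 = 59.4651

59.47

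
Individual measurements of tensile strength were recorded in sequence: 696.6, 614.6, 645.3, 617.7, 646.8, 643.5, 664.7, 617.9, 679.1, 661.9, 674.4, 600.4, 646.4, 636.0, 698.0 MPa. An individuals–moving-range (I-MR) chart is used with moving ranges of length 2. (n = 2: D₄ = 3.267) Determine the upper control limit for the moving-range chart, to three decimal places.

122.279

Moving ranges: 82.0, 30.7, 27.6, 29.1, 3.3, 21.2, 46.8, 61.2, 17.2, 12.5, 74.0, 46.0, 10.4, 62.0; M̄R̄ = 524.0000 / 14 = 37.4286
UCL_MR = D₄·M̄R̄ = 3.267 × 37.4286 = 122.2791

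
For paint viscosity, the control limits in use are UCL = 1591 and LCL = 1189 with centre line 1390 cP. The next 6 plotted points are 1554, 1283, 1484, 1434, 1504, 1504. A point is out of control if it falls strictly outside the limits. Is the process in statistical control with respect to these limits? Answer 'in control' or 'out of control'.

All 6 points lie within [1189, 1591].

in control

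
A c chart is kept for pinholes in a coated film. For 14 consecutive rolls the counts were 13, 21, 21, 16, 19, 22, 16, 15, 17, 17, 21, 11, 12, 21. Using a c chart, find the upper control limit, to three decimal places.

c̄ = (13 + 21 + 21 + 16 + 19 + 22 + 16 + 15 + 17 + 17 + 21 + 11 + 12 + 21) / 14 = 242 / 14 = 17.2857
UCL = c̄ + 3√c̄ = 17.2857 + 3 × √17.2857 = 17.2857 + 3 × 4.1576 = 29.7585

29.759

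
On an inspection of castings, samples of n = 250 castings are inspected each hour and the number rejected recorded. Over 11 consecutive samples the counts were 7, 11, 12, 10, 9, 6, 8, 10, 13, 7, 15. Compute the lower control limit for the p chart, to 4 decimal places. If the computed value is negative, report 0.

p̄ = Σdᵢ / (k·n) = 108 / (11 × 250) = 0.03927
LCL = p̄ − 3·√(p̄(1−p̄)/n) = 0.03927 − 3 × 0.01229 = 0.00242

0.0024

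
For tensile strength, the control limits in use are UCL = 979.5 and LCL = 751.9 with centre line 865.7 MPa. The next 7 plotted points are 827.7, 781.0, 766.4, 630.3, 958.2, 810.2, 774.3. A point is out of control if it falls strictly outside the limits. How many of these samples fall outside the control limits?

1

Compare each point to [751.9, 979.5]: sample 4 = 630.3 < LCL.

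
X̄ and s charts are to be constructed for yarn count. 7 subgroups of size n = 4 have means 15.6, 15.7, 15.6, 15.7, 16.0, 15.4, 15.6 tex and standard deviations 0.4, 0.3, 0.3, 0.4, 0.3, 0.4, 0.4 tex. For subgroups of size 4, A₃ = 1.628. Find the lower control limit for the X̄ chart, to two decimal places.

15.08

X̄̄ = (15.6 + 15.7 + 15.6 + 15.7 + 16.0 + 15.4 + 15.6) / 7 = 15.6571
s̄ = (0.4 + 0.3 + 0.3 + 0.4 + 0.3 + 0.4 + 0.4) / 7 = 0.3571
LCL = X̄̄ − A₃·s̄ = 15.6571 − 1.628 × 0.3571 = 15.0757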